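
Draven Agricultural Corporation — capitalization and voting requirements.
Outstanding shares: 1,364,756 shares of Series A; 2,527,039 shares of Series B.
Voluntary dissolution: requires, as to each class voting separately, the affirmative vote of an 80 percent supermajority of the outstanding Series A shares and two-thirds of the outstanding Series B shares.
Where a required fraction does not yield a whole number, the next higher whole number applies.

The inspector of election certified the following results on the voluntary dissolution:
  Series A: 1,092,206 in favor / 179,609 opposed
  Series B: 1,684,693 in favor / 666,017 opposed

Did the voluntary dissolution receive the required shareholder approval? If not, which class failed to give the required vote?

Series A: 4/5 of 1364756 = 1091804.80, rounded up to 1091805; 1,091,805 required, 1,092,206 in favor — approved.
Series B: 2/3 of 2527039 = 1684692.67, rounded up to 1684693; 1,684,693 required, 1,684,693 in favor — approved.

Approved — every class gave the required vote.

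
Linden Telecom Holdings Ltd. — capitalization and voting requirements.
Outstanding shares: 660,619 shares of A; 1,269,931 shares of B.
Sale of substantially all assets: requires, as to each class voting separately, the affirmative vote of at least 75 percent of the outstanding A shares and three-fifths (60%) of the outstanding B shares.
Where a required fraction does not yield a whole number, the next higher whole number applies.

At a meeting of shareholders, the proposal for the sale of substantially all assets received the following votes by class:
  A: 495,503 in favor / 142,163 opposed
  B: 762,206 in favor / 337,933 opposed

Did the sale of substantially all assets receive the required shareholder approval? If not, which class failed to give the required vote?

Approved — every class gave the required vote.

A: 3/4 of 660619 = 495464.25, rounded up to 495465; 495,465 required, 495,503 in favor — approved.
B: 3/5 of 1269931 = 761958.60, rounded up to 761959; 761,959 required, 762,206 in favor — approved.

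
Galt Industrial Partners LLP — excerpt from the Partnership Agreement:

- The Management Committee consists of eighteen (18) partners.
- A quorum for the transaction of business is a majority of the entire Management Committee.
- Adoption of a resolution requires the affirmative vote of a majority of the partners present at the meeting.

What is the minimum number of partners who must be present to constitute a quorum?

10

A majority of 18 is 10.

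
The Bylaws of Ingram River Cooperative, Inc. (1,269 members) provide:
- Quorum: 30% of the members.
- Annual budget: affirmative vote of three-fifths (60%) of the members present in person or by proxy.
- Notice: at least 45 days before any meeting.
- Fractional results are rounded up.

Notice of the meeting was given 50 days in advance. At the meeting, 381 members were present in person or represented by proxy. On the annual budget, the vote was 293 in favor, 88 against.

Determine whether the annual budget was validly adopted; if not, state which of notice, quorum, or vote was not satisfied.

Valid — all requirements satisfied.

Notice: 50 days given; 45 required. Satisfied.
Quorum: 30% of 1,269 = 380.70, rounded up to 381; 381 present. Satisfied.
Vote: requires three-fifths of those present (381); 3/5 of 381 = 228.60, rounded up to 229, so 229 needed; 293 in favor. Satisfied.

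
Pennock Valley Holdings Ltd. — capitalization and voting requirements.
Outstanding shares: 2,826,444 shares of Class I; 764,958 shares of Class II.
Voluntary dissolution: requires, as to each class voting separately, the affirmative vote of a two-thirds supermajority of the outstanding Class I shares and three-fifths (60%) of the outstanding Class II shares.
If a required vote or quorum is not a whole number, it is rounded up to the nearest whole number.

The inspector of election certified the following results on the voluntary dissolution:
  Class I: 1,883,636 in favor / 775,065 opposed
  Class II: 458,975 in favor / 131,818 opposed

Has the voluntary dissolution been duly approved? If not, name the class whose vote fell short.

Class I: 2/3 of 2826444 = 1884296; 1,884,296 required, 1,883,636 in favor — not approved.
Class II: 3/5 of 764958 = 458974.80, rounded up to 458975; 458,975 required, 458,975 in favor — approved.

Not approved — the Class I shares did not give the required vote.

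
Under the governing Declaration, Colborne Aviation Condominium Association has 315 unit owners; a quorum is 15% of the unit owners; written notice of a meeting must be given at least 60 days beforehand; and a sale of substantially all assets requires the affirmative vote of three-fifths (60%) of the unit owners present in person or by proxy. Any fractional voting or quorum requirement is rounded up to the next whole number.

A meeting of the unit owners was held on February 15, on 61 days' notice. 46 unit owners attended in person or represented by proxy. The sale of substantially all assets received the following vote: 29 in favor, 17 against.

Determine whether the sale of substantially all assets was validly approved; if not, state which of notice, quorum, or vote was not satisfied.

Invalid — quorum requirement not satisfied.

Notice: 61 days given; 60 required. Satisfied.
Quorum: 15% of 315 = 47.25, rounded up to 48; 46 present. Not satisfied.
Vote: requires three-fifths of those present (46); 3/5 of 46 = 27.60, rounded up to 28, so 28 needed; 29 in favor. Satisfied.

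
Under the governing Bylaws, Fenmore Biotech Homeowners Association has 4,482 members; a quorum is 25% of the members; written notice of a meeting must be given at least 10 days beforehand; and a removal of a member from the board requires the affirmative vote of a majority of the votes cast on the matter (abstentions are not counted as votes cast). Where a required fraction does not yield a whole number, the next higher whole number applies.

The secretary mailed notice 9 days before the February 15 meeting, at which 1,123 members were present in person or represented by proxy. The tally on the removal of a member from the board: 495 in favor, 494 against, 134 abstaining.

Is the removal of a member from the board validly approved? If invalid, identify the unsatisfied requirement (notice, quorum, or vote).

Notice: 9 days given; 10 required. Not satisfied.
Quorum: 25% of 4,482 = 1,120.50, rounded up to 1,121; 1,123 present. Satisfied.
Vote: requires a majority of the votes cast (1,123 − 134 abstaining = 989); a majority of 989 is 495, so 495 needed; 495 in favor. Satisfied.

Invalid — notice requirement not satisfied.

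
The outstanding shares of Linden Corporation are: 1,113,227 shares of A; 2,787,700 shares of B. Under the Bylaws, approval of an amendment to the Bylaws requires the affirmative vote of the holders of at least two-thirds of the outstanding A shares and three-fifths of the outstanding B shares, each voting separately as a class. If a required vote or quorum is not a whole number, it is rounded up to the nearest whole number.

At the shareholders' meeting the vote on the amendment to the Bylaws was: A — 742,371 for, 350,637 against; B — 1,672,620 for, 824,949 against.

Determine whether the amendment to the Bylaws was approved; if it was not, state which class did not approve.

Approved — every class gave the required vote.

A: 2/3 of 1113227 = 742151.33, rounded up to 742152; 742,152 required, 742,371 in favor — approved.
B: 3/5 of 2787700 = 1672620; 1,672,620 required, 1,672,620 in favor — approved.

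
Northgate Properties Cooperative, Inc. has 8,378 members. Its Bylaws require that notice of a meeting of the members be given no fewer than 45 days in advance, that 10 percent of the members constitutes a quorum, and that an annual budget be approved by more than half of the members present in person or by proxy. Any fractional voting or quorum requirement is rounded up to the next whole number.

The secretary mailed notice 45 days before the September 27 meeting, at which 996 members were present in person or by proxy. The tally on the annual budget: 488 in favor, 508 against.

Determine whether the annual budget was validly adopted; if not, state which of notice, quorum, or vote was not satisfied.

Notice: 45 days given; 45 required. Satisfied.
Quorum: 10% of 8,378 = 837.80, rounded up to 838; 996 present. Satisfied.
Vote: requires a majority of those present (996); a majority of 996 is 499, so 499 needed; 488 in favor. Not satisfied.

Invalid — vote requirement not satisfied.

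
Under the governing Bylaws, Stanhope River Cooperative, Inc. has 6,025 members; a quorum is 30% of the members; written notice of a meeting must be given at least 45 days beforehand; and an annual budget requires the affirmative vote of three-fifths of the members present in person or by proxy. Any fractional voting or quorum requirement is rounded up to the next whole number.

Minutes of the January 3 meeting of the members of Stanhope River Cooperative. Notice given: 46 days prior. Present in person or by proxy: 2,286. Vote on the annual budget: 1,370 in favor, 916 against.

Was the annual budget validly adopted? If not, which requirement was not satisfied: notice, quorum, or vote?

Invalid — vote requirement not satisfied.

Notice: 46 days given; 45 required. Satisfied.
Quorum: 30% of 6,025 = 1,807.50, rounded up to 1,808; 2,286 present. Satisfied.
Vote: requires three-fifths of those present (2,286); 3/5 of 2286 = 1371.60, rounded up to 1372, so 1,372 needed; 1,370 in favor. Not satisfied.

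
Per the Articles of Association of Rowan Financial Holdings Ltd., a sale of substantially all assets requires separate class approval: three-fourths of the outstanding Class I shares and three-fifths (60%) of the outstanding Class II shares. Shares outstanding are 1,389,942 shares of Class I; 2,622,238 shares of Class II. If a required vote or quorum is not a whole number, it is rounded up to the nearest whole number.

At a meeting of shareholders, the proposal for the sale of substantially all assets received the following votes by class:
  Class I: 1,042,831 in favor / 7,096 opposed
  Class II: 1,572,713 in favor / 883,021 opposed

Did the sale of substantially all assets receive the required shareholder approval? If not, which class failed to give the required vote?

Not approved — the Class II shares did not give the required vote.

Class I: 3/4 of 1389942 = 1042456.50, rounded up to 1042457; 1,042,457 required, 1,042,831 in favor — approved.
Class II: 3/5 of 2622238 = 1573342.80, rounded up to 1573343; 1,573,343 required, 1,572,713 in favor — not approved.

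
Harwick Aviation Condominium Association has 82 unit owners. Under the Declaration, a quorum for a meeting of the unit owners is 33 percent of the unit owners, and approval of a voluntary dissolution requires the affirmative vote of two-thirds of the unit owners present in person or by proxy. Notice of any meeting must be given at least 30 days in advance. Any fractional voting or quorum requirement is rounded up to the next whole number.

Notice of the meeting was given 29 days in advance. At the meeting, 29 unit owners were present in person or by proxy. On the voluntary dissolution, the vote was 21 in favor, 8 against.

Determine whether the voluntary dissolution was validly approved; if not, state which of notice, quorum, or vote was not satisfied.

Notice: 29 days given; 30 required. Not satisfied.
Quorum: 33% of 82 = 27.06, rounded up to 28; 29 present. Satisfied.
Vote: requires two-thirds of those present (29); 2/3 of 29 = 19.33, rounded up to 20, so 20 needed; 21 in favor. Satisfied.

Invalid — notice requirement not satisfied.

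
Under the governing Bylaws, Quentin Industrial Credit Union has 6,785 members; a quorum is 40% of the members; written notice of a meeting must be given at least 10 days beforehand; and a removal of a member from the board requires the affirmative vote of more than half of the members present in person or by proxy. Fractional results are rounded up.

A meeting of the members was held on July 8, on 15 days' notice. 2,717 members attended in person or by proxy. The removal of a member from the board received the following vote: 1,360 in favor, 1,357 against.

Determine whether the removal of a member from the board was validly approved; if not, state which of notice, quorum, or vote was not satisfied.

Valid — all requirements satisfied.

Notice: 15 days given; 10 required. Satisfied.
Quorum: 40% of 6,785 = 2,714; 2,717 present. Satisfied.
Vote: requires a majority of those present (2,717); a majority of 2717 is 1359, so 1,359 needed; 1,360 in favor. Satisfied.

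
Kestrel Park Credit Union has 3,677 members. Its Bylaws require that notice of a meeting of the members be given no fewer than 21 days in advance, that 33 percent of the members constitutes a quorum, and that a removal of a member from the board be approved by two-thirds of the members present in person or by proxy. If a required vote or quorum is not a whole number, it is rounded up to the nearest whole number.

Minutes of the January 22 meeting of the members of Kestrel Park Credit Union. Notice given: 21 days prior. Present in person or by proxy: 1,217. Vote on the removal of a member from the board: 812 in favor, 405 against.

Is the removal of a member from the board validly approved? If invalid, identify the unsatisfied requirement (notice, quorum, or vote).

Valid — all requirements satisfied.

Notice: 21 days given; 21 required. Satisfied.
Quorum: 33% of 3,677 = 1,213.41, rounded up to 1,214; 1,217 present. Satisfied.
Vote: requires two-thirds of those present (1,217); 2/3 of 1217 = 811.33, rounded up to 812, so 812 needed; 812 in favor. Satisfied.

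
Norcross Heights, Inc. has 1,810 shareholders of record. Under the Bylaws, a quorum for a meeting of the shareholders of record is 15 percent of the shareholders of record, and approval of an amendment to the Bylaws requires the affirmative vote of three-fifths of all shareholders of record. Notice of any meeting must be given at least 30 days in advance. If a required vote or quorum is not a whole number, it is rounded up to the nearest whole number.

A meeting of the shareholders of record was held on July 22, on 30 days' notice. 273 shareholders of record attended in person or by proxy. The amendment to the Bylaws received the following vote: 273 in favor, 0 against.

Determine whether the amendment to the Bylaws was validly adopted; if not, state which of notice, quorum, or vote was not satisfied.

Invalid — vote requirement not satisfied.

Notice: 30 days given; 30 required. Satisfied.
Quorum: 15% of 1,810 = 271.50, rounded up to 272; 273 present. Satisfied.
Vote: requires three-fifths of all shareholders of record (1,810); 3/5 of 1810 = 1086, so 1,086 needed; 273 in favor. Not satisfied.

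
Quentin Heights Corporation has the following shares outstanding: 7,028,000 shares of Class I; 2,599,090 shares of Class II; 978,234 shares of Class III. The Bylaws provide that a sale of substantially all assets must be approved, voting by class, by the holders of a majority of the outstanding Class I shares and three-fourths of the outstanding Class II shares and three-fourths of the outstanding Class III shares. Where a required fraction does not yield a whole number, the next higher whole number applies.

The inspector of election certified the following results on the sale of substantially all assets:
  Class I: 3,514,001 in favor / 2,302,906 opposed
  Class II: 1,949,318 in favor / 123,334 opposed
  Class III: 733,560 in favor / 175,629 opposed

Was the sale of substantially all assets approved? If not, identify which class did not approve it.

Not approved — the Class III shares did not give the required vote.

Class I: a majority of 7028000 is 3514001; 3,514,001 required, 3,514,001 in favor — approved.
Class II: 3/4 of 2599090 = 1949317.50, rounded up to 1949318; 1,949,318 required, 1,949,318 in favor — approved.
Class III: 3/4 of 978234 = 733675.50, rounded up to 733676; 733,676 required, 733,560 in favor — not approved.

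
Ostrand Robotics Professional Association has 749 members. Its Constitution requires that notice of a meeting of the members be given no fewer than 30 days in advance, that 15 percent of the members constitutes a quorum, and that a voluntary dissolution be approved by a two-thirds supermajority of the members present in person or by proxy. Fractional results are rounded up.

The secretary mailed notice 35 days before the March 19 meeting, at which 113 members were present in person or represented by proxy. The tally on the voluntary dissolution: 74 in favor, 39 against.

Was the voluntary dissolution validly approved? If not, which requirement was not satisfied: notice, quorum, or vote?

Notice: 35 days given; 30 required. Satisfied.
Quorum: 15% of 749 = 112.35, rounded up to 113; 113 present. Satisfied.
Vote: requires two-thirds of those present (113); 2/3 of 113 = 75.33, rounded up to 76, so 76 needed; 74 in favor. Not satisfied.

Invalid — vote requirement not satisfied.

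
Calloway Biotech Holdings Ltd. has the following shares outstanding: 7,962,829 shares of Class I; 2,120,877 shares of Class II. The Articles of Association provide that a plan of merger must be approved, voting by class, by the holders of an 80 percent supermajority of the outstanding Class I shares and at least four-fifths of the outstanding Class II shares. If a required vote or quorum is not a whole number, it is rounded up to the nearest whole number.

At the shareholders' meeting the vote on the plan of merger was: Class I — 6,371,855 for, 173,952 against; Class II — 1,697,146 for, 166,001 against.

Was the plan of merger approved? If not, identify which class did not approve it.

Class I: 4/5 of 7962829 = 6370263.20, rounded up to 6370264; 6,370,264 required, 6,371,855 in favor — approved.
Class II: 4/5 of 2120877 = 1696701.60, rounded up to 1696702; 1,696,702 required, 1,697,146 in favor — approved.

Approved — every class gave the required vote.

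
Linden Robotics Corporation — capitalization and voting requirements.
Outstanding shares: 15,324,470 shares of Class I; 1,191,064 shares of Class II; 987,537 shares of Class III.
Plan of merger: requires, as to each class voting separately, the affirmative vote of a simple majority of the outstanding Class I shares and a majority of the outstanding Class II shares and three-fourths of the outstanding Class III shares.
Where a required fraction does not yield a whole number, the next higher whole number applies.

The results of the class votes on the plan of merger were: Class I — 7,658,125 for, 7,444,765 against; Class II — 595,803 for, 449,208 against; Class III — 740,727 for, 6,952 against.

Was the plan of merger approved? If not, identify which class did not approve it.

Not approved — the Class I shares did not give the required vote.

Class I: a majority of 15324470 is 7662236; 7,662,236 required, 7,658,125 in favor — not approved.
Class II: a majority of 1191064 is 595533; 595,533 required, 595,803 in favor — approved.
Class III: 3/4 of 987537 = 740652.75, rounded up to 740653; 740,653 required, 740,727 in favor — approved.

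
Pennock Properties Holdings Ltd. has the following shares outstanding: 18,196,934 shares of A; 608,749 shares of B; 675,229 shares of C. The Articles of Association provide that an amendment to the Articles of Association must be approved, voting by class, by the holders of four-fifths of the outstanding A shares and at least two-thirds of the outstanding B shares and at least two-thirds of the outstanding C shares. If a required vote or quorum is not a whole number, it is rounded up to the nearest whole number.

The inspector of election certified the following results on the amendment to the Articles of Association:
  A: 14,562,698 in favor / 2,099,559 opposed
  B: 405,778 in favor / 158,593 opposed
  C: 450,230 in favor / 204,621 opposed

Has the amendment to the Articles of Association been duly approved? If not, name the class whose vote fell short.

A: 4/5 of 18196934 = 14557547.20, rounded up to 14557548; 14,557,548 required, 14,562,698 in favor — approved.
B: 2/3 of 608749 = 405832.67, rounded up to 405833; 405,833 required, 405,778 in favor — not approved.
C: 2/3 of 675229 = 450152.67, rounded up to 450153; 450,153 required, 450,230 in favor — approved.

Not approved — the B shares did not give the required vote.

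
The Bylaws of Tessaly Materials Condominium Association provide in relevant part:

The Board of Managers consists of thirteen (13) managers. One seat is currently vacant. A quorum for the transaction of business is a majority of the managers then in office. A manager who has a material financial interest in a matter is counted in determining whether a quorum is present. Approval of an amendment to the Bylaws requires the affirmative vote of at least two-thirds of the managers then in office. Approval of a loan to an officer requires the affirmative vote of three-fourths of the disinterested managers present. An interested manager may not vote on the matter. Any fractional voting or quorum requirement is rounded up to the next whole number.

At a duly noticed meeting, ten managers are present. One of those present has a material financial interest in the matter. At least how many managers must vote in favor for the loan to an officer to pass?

The loan to an officer requires three-fourths of the disinterested managers present (10 − 1 = 9).
3/4 of 9 = 6.75, rounded up to 7.

7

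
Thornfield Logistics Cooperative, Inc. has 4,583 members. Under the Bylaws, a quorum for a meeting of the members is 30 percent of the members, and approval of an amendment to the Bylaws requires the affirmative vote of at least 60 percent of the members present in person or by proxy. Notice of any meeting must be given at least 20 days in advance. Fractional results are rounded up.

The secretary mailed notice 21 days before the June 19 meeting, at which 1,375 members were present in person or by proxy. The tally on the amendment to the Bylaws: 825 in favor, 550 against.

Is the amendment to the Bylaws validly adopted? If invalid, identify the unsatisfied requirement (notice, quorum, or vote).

Valid — all requirements satisfied.

Notice: 21 days given; 20 required. Satisfied.
Quorum: 30% of 4,583 = 1,374.90, rounded up to 1,375; 1,375 present. Satisfied.
Vote: requires three-fifths of those present (1,375); 3/5 of 1375 = 825, so 825 needed; 825 in favor. Satisfied.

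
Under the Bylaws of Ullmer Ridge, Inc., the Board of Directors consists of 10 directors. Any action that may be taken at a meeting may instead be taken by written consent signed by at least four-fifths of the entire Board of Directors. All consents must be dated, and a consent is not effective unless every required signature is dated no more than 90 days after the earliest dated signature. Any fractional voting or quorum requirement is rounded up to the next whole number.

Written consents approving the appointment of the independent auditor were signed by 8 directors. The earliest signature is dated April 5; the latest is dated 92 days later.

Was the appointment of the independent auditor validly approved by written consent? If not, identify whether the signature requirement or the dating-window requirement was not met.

Signatures required: at least four-fifths of 10 — 4/5 of 10 = 8, so 8 needed; 8 signed. Sufficient.
Dating window: the latest signature is 92 days after the earliest; the limit is 90 days. Outside the window.

Not effective — dating-window requirement not satisfied.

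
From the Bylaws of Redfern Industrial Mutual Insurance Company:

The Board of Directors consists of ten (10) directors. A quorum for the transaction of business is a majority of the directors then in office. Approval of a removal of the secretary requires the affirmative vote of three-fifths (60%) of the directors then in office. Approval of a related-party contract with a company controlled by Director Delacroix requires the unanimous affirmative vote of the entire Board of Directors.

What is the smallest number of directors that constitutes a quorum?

6

A majority of 10 is 6.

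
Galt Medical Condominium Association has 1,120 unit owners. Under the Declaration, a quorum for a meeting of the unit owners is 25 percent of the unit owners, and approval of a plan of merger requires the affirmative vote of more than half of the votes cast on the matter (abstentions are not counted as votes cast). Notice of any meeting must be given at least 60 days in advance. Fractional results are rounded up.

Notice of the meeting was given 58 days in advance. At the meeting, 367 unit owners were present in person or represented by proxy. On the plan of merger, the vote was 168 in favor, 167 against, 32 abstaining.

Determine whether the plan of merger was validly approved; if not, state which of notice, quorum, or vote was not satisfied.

Notice: 58 days given; 60 required. Not satisfied.
Quorum: 25% of 1,120 = 280; 367 present. Satisfied.
Vote: requires a majority of the votes cast (367 − 32 abstaining = 335); a majority of 335 is 168, so 168 needed; 168 in favor. Satisfied.

Invalid — notice requirement not satisfied.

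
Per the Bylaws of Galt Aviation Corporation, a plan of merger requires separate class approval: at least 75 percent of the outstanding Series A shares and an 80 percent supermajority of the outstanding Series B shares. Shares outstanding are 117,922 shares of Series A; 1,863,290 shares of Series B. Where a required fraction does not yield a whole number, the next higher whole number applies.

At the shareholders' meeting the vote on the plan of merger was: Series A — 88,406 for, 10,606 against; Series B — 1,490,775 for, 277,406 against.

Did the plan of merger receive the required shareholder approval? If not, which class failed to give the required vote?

Series A: 3/4 of 117922 = 88441.50, rounded up to 88442; 88,442 required, 88,406 in favor — not approved.
Series B: 4/5 of 1863290 = 1490632; 1,490,632 required, 1,490,775 in favor — approved.

Not approved — the Series A shares did not give the required vote.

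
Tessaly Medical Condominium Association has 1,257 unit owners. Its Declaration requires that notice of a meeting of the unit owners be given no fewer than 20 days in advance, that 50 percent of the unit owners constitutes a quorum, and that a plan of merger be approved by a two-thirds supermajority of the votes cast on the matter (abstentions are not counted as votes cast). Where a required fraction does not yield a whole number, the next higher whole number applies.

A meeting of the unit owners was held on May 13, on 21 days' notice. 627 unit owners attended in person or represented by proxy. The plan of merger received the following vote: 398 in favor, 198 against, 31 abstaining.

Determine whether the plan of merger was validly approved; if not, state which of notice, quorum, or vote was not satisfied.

Invalid — quorum requirement not satisfied.

Notice: 21 days given; 20 required. Satisfied.
Quorum: 50% of 1,257 = 628.50, rounded up to 629; 627 present. Not satisfied.
Vote: requires two-thirds of the votes cast (627 − 31 abstaining = 596); 2/3 of 596 = 397.33, rounded up to 398, so 398 needed; 398 in favor. Satisfied.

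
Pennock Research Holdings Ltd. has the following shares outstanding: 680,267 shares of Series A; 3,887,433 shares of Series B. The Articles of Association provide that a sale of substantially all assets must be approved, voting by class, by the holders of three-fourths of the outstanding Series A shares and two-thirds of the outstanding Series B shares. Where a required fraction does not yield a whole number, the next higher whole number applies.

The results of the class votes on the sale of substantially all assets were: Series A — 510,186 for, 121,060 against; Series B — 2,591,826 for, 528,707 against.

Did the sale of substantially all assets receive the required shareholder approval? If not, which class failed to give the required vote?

Series A: 3/4 of 680267 = 510200.25, rounded up to 510201; 510,201 required, 510,186 in favor — not approved.
Series B: 2/3 of 3887433 = 2591622; 2,591,622 required, 2,591,826 in favor — approved.

Not approved — the Series A shares did not give the required vote.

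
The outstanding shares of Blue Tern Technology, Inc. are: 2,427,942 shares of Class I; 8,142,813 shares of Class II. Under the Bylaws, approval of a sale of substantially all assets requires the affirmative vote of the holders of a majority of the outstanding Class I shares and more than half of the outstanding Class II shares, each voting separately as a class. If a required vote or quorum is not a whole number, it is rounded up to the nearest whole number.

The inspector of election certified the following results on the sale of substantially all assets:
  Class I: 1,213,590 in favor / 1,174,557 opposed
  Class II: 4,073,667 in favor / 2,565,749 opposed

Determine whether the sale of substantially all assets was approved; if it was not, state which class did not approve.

Class I: a majority of 2427942 is 1213972; 1,213,972 required, 1,213,590 in favor — not approved.
Class II: a majority of 8142813 is 4071407; 4,071,407 required, 4,073,667 in favor — approved.

Not approved — the Class I shares did not give the required vote.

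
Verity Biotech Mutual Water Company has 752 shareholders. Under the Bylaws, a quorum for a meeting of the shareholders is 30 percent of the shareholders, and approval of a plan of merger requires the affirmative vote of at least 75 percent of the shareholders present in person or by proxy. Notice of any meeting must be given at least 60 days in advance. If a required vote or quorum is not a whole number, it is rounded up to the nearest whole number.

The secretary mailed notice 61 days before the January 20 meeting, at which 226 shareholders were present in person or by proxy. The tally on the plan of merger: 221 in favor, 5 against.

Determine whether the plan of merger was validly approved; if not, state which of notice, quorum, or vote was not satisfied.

Valid — all requirements satisfied.

Notice: 61 days given; 60 required. Satisfied.
Quorum: 30% of 752 = 225.60, rounded up to 226; 226 present. Satisfied.
Vote: requires three-fourths of those present (226); 3/4 of 226 = 169.50, rounded up to 170, so 170 needed; 221 in favor. Satisfied.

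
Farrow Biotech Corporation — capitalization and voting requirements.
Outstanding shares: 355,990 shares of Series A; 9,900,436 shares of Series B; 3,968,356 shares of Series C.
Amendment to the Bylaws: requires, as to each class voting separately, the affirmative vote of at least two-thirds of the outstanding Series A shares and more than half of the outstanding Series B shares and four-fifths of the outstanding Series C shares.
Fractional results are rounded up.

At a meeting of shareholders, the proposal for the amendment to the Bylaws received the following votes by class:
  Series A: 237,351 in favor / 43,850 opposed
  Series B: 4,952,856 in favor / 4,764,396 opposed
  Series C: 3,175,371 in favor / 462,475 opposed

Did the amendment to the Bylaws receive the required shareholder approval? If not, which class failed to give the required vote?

Approved — every class gave the required vote.

Series A: 2/3 of 355990 = 237326.67, rounded up to 237327; 237,327 required, 237,351 in favor — approved.
Series B: a majority of 9900436 is 4950219; 4,950,219 required, 4,952,856 in favor — approved.
Series C: 4/5 of 3968356 = 3174684.80, rounded up to 3174685; 3,174,685 required, 3,175,371 in favor — approved.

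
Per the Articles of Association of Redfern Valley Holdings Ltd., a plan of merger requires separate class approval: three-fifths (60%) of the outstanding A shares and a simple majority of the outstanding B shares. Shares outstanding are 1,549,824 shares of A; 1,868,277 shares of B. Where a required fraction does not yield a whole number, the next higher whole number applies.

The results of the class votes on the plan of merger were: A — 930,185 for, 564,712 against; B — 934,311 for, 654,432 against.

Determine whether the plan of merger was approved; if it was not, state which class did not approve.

A: 3/5 of 1549824 = 929894.40, rounded up to 929895; 929,895 required, 930,185 in favor — approved.
B: a majority of 1868277 is 934139; 934,139 required, 934,311 in favor — approved.

Approved — every class gave the required vote.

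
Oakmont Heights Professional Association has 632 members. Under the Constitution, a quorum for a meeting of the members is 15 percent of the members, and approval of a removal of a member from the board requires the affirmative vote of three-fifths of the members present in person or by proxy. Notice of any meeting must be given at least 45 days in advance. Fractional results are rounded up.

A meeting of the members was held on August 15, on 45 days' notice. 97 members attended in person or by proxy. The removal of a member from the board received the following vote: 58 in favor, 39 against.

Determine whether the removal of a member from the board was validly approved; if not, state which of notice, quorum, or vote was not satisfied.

Invalid — vote requirement not satisfied.

Notice: 45 days given; 45 required. Satisfied.
Quorum: 15% of 632 = 94.80, rounded up to 95; 97 present. Satisfied.
Vote: requires three-fifths of those present (97); 3/5 of 97 = 58.20, rounded up to 59, so 59 needed; 58 in favor. Not satisfied.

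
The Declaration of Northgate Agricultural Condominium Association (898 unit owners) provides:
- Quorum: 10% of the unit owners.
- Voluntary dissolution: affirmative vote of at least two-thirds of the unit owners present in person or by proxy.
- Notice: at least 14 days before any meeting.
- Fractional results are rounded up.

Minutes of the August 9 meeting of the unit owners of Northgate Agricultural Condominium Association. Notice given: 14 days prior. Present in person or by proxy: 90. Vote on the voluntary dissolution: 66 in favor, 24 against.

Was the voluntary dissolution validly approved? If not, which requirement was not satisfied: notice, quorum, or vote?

Valid — all requirements satisfied.

Notice: 14 days given; 14 required. Satisfied.
Quorum: 10% of 898 = 89.80, rounded up to 90; 90 present. Satisfied.
Vote: requires two-thirds of those present (90); 2/3 of 90 = 60, so 60 needed; 66 in favor. Satisfied.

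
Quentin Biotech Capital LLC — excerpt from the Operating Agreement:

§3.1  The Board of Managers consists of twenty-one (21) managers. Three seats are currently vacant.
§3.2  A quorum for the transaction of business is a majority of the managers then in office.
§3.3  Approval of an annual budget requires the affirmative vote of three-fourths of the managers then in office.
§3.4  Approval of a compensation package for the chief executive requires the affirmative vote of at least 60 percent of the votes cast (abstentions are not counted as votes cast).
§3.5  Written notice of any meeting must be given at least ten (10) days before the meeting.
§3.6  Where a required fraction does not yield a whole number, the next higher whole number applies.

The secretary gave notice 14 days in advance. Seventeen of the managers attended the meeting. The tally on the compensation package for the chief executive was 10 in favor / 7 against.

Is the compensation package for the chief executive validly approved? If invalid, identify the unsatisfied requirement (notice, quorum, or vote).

Invalid — vote requirement not satisfied.

Notice: 14 days given; 10 required (14 ≥ 10). Satisfied.
Quorum: 17 present; quorum is 10. Satisfied.
Vote: the compensation package for the chief executive requires three-fifths of the votes cast (17). 3/5 of 17 = 10.20, rounded up to 11, so 11 affirmative votes are needed; 10 voted in favor. Not satisfied.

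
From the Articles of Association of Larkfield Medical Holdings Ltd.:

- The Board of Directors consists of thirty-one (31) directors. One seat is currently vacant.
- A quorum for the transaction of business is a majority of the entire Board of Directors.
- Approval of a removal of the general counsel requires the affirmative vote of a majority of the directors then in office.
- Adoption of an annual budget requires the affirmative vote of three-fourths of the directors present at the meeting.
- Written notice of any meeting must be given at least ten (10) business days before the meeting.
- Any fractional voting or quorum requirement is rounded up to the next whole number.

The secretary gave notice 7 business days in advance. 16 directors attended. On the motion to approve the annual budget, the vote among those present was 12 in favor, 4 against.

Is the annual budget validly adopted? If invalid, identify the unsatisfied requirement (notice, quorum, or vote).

Invalid — notice requirement not satisfied.

Notice: 7 business days given; 10 required (7 < 10). Not satisfied.
Quorum: 16 present; quorum is 16. Satisfied.
Vote: the annual budget requires three-fourths of the directors present (16). 3/4 of 16 = 12, so 12 affirmative votes are needed; 12 voted in favor. Satisfied.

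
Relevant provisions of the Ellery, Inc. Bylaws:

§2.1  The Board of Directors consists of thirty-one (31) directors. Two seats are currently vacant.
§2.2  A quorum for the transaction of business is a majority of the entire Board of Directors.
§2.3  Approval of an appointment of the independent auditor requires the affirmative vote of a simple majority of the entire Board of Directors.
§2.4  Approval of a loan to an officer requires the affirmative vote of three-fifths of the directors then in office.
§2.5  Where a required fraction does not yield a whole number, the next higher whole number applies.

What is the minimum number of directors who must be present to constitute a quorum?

16

A majority of 31 is 16.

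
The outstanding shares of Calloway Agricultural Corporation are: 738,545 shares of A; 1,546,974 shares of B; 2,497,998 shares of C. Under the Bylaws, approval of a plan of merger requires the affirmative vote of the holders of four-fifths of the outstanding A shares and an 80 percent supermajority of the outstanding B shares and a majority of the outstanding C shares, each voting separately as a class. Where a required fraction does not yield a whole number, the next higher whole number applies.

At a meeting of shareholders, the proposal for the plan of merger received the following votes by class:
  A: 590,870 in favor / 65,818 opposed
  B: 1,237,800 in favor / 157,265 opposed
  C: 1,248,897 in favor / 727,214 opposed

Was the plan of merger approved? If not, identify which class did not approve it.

A: 4/5 of 738545 = 590836; 590,836 required, 590,870 in favor — approved.
B: 4/5 of 1546974 = 1237579.20, rounded up to 1237580; 1,237,580 required, 1,237,800 in favor — approved.
C: a majority of 2497998 is 1249000; 1,249,000 required, 1,248,897 in favor — not approved.

Not approved — the C shares did not give the required vote.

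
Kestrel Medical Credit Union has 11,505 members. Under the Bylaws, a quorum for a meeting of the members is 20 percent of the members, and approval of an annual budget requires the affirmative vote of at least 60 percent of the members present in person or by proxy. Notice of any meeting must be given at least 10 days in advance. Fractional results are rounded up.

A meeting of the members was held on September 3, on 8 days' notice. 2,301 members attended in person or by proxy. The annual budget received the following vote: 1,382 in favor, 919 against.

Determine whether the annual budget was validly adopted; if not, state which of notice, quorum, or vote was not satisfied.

Notice: 8 days given; 10 required. Not satisfied.
Quorum: 20% of 11,505 = 2,301; 2,301 present. Satisfied.
Vote: requires three-fifths of those present (2,301); 3/5 of 2301 = 1380.60, rounded up to 1381, so 1,381 needed; 1,382 in favor. Satisfied.

Invalid — notice requirement not satisfied.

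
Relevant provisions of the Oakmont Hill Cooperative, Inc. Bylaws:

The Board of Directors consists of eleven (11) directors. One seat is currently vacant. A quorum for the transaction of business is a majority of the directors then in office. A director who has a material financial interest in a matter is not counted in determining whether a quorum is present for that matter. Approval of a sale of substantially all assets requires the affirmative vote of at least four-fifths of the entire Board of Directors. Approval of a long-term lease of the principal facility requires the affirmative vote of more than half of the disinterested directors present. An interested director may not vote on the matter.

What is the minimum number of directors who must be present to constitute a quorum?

6

A majority of 10 is 6.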